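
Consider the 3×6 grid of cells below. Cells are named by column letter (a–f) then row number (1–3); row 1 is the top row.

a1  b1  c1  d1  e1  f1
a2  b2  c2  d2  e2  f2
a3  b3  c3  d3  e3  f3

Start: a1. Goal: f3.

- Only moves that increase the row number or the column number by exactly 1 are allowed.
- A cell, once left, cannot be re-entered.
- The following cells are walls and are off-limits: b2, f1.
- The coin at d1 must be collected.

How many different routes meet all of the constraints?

A right/down-only route from a1 to f3 makes exactly 2 down-moves and 5 right-moves in some order.
With no other constraints that would be C(7,2) = 21 routes.
Split at d1 and multiply the segment counts (each segment already excludes blocked cells): a1→d1: 1; d1→f3: 5; product = 5.
That gives 5 routes.

5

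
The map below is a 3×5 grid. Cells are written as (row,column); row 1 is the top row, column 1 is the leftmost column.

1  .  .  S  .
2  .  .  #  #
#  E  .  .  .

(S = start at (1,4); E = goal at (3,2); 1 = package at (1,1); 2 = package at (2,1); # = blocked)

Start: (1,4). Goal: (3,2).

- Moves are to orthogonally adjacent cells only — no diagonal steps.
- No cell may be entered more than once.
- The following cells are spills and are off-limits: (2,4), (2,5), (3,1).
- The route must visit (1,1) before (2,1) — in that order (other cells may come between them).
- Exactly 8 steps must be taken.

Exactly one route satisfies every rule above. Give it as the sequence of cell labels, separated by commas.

The waypoints must appear in the order (1,1), (2,1), with no cell reused.
Route from (1,4): 3× left (reaching (1,1)), down to (2,1), 2× right (reaching (2,3)), down to (3,3), left to (3,2) — 8 moves in all.
Check: order respected (1 at step 3, 2 at step 4); 8 moves as required.

(1,4), (1,3), (1,2), (1,1), (2,1), (2,2), (2,3), (3,3), (3,2)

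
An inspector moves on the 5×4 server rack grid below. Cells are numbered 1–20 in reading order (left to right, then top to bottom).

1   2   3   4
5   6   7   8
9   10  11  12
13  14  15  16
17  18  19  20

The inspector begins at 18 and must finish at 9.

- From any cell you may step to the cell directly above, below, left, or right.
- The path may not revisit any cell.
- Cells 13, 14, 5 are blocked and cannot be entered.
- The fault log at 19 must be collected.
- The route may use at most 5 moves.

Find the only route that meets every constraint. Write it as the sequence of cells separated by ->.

The 5-move cap with required stops at 19 leaves no slack for detours.
Route from 18: right to 19, 2× up (reaching 11), 2× left (reaching 9) — 5 moves in all.
Check: all required cells visited; 5 ≤ 5 moves.

18 -> 19 -> 15 -> 11 -> 10 -> 9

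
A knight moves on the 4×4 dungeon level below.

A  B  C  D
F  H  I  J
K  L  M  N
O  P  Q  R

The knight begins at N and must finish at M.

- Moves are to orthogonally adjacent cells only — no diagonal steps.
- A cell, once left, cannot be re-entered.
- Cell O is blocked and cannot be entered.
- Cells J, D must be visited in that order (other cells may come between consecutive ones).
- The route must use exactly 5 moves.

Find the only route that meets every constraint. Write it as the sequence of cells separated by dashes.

N - J - D - C - I - M

The waypoints must appear in the order J, D, with no cell reused.
Route from N: up 2 to D, left 1 to C, down 2 to M — 5 moves in all.
Check: order respected (J at step 1, D at step 2); 5 moves as required.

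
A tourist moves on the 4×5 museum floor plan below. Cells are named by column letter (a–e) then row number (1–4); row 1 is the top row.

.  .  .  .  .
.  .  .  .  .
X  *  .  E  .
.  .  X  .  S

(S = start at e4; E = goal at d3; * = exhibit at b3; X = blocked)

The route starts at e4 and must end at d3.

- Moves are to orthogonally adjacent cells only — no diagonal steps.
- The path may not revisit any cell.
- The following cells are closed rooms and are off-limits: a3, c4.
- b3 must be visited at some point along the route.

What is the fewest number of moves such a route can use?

8

Any route passes through b3 somewhere between e4 and d3. Summing Manhattan distances along the two legs (e4 → b3 → d3) gives a lower bound of 4 + 2 = 6 moves.
The shortest route satisfying every rule uses 8 moves: e4 → e3 → e2 → d2 → c2 → b2 → b3 → c3 → d3.
The bound of 6 isn't tight here; checking systematically, no route of length 6 through 7 satisfies every constraint, so 8 is the minimum.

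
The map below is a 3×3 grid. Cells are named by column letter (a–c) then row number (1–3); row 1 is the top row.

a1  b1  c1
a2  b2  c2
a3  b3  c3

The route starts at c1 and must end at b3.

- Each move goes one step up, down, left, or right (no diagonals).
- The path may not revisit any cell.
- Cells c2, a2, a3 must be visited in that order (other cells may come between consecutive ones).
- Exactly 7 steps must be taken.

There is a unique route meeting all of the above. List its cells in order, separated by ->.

c1 -> c2 -> b2 -> b1 -> a1 -> a2 -> a3 -> b3

The waypoints must appear in the order c2, a2, a3, with no cell reused.
Route from c1: down 1 to c2, left 1 to b2, up 1 to b1, left 1 to a1, down 2 to a3, right 1 to b3 — 7 moves in all.
Check: order respected (c2 at step 1, a2 at step 5, a3 at step 6); 7 moves as required.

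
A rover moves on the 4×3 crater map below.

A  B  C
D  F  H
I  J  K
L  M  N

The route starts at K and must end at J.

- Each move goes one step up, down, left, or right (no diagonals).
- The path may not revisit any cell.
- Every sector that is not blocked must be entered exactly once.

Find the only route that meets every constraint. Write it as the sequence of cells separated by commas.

K, N, M, L, I, D, A, B, C, H, F, J

Need to visit all 12 open cells exactly once, starting at K and ending at J.
Cell C has only two open neighbours (H and B), so the path must pass straight through it: one of those is the cell it's entered from and the other is where it exits.
Route from K: down to N, 2× left (reaching L), 3× up (reaching A), 2× right (reaching C), down to H, left to F, down to J — 11 moves in all.
Check: all 12 open cells covered.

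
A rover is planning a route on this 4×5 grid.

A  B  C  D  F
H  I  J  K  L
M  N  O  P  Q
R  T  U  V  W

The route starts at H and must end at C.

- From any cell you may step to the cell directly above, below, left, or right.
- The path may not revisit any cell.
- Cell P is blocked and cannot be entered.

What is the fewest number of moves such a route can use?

3

The Manhattan distance from H to C is |2−1| + |1−3| = 3, so at least 3 moves are needed.
A route of 3 moves achieves this: H → A → B → C.
Since 3 matches the lower bound, it is optimal.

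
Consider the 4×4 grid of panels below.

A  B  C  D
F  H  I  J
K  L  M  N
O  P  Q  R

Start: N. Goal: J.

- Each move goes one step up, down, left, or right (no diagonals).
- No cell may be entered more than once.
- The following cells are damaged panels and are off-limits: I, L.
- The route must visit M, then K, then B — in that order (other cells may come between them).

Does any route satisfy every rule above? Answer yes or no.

yes

One route that works: N → M → Q → P → O → K → F → A → B → C → D → J.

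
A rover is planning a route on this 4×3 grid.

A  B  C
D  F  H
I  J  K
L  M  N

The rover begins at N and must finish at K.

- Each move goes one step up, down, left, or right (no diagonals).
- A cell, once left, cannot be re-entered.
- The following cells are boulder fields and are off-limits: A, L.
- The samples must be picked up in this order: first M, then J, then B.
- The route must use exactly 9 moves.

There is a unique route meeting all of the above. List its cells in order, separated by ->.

N -> M -> J -> I -> D -> F -> B -> C -> H -> K

The waypoints must appear in the order M, J, B, with no cell reused.
Route from N: left to M, up to J, left to I, up to D, right to F, up to B, right to C, 2× down (reaching K) — 9 moves in all.
Check: order respected (M at step 1, J at step 2, B at step 6); 9 moves as required.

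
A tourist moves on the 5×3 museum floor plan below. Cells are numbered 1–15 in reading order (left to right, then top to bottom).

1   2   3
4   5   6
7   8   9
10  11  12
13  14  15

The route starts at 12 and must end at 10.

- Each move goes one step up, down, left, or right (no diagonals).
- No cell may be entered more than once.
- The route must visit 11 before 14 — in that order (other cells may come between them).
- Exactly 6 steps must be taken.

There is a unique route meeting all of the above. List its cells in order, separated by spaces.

The waypoints must appear in the order 11, 14, with no cell reused.
Route from 12: up 1 to 9, left 1 to 8, down 2 to 14, left 1 to 13, up 1 to 10 — 6 moves in all.
Check: order respected (11 at step 3, 14 at step 4); 6 moves as required.

12 9 8 11 14 13 10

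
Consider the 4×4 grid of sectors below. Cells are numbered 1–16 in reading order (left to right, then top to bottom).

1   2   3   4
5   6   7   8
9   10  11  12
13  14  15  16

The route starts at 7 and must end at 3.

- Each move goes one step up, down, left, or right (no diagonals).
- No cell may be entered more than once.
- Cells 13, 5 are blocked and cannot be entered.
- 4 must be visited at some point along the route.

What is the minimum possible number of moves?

3

Any route passes through 4 somewhere between 7 and 3. Summing Manhattan distances along the two legs (7 → 4 → 3) gives a lower bound of 2 + 1 = 3 moves.
A route of 3 moves achieves this: 7 → 8 → 4 → 3.
Since 3 matches the lower bound, it is optimal.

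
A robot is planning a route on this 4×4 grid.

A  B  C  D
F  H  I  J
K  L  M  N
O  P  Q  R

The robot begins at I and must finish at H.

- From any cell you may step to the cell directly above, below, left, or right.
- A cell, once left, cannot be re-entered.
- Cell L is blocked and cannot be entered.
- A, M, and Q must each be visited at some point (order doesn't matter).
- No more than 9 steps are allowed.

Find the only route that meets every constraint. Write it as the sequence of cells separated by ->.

The 9-move cap with required stops at A, M, Q leaves no slack for detours.
Route from I: 2× down (reaching Q), 2× left (reaching O), 3× up (reaching A), right to B, down to H — 9 moves in all.
Check: all required cells visited; 9 ≤ 9 moves.

I -> M -> Q -> P -> O -> K -> F -> A -> B -> H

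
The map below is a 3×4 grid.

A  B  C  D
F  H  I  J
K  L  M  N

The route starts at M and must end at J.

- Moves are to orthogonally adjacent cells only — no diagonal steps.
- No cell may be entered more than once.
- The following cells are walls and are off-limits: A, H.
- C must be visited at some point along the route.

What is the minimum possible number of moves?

Any route passes through C somewhere between M and J. Summing Manhattan distances along the two legs (M → C → J) gives a lower bound of 2 + 2 = 4 moves.
A route of 4 moves achieves this: M → I → C → D → J.
Since 4 matches the lower bound, it is optimal.

4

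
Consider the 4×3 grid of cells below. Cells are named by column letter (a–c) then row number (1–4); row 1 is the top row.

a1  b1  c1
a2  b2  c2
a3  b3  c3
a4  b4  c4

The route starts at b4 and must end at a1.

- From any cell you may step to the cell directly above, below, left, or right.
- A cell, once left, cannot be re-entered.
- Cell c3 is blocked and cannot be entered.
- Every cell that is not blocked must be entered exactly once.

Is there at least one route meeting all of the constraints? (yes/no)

no

Cell c4 has only one open neighbour but is neither the start nor the goal, so a Hamiltonian route would have to both enter and leave it through the same neighbour — impossible without revisiting.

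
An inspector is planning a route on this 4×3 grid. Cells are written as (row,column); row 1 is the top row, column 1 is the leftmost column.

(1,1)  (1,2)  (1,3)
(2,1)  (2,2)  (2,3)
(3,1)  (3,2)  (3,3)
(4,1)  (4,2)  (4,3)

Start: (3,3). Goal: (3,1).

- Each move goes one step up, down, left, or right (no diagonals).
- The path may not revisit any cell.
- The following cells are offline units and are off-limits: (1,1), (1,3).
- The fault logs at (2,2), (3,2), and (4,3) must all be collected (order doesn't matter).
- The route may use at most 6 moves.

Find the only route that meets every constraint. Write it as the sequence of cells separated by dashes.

The budget equals the shortest possible length, so every move has to be on a shortest route through the required cells.
Route from (3,3): down 1 to (4,3), left 1 to (4,2), up 2 to (2,2), left 1 to (2,1), down 1 to (3,1) — 6 moves in all.
Check: all required cells visited; 6 ≤ 6 moves.

(3,3) - (4,3) - (4,2) - (3,2) - (2,2) - (2,1) - (3,1)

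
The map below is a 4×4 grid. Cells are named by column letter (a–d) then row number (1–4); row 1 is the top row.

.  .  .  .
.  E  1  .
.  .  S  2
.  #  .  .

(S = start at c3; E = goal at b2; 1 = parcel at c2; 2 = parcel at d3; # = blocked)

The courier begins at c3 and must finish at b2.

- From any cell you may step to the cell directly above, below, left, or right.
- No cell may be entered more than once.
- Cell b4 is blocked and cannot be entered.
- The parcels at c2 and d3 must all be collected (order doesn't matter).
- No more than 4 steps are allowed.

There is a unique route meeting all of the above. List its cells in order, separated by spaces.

c3 d3 d2 c2 b2

Any route must reach c2 and d3 and still end at b2 within 4 moves, so the order of the required stops is forced.
Route from c3: right to d3, up to d2, 2× left (reaching b2) — 4 moves in all.
Check: all required cells visited; 4 ≤ 4 moves.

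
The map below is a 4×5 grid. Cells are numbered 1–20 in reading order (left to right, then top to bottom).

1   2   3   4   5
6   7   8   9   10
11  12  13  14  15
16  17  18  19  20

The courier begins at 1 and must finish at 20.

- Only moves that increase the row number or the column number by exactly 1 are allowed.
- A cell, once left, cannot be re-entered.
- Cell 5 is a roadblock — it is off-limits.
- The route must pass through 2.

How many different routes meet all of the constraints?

A right/down-only route from 1 to 20 makes exactly 3 down-moves and 4 right-moves in some order.
With no other constraints that would be C(7,3) = 35 routes.
Split at 2 and multiply the segment counts (each segment already excludes blocked cells): 1→2: 1; 2→20: 19; product = 19.
That gives 19 routes.

19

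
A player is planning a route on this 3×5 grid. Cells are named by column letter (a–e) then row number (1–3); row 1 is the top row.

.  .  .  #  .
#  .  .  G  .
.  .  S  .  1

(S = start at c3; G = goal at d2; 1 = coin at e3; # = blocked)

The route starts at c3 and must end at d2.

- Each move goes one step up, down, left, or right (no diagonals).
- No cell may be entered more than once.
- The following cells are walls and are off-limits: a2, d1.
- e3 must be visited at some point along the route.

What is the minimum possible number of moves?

4

Any route passes through e3 somewhere between c3 and d2. Summing Manhattan distances along the two legs (c3 → e3 → d2) gives a lower bound of 2 + 2 = 4 moves.
A route of 4 moves achieves this: c3 → d3 → e3 → e2 → d2.
Since 4 matches the lower bound, it is optimal.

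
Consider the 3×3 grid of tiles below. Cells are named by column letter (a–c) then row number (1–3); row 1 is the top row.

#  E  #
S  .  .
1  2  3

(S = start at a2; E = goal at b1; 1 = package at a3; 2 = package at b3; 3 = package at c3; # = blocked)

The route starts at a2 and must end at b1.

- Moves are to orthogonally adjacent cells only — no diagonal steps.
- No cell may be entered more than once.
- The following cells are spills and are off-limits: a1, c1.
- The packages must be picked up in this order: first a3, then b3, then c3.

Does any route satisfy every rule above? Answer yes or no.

One route that works: a2 → a3 → b3 → c3 → c2 → b2 → b1.

yes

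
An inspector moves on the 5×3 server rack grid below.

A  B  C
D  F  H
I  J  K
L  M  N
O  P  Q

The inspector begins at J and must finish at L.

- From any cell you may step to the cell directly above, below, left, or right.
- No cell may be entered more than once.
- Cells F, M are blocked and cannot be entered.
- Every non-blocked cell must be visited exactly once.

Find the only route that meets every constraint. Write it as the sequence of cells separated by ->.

J -> I -> D -> A -> B -> C -> H -> K -> N -> Q -> P -> O -> L

Need to visit all 13 open cells exactly once, starting at J and ending at L.
Route from J: left to I, 2× up (reaching A), 2× right (reaching C), 4× down (reaching Q), 2× left (reaching O), up to L — 12 moves in all.
Check: all 13 open cells covered.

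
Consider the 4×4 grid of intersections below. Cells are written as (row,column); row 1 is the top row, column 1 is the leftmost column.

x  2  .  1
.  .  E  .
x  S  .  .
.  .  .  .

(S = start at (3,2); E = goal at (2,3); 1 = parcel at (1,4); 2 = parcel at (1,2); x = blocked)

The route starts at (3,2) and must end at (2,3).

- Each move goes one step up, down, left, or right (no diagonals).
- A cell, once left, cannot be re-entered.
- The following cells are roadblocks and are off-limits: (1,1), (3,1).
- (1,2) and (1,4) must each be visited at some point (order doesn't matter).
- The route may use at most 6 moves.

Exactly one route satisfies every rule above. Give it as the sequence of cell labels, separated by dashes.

(3,2) - (2,2) - (1,2) - (1,3) - (1,4) - (2,4) - (2,3)

The budget equals the shortest possible length, so every move has to be on a shortest route through the required cells.
Route from (3,2): up 2 to (1,2), right 2 to (1,4), down 1 to (2,4), left 1 to (2,3) — 6 moves in all.
Check: all required cells visited; 6 ≤ 6 moves.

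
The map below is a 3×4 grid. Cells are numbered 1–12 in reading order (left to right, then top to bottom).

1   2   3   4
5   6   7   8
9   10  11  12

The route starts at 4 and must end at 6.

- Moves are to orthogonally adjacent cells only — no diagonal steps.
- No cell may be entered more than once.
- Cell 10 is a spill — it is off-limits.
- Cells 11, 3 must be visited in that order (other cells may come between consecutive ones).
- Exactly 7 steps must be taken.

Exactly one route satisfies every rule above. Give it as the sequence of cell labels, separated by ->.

The waypoints must appear in the order 11, 3, with no cell reused.
Route from 4: 2× down (reaching 12), left to 11, 2× up (reaching 3), left to 2, down to 6 — 7 moves in all.
Check: order respected (11 at step 3, 3 at step 5); 7 moves as required.

4 -> 8 -> 12 -> 11 -> 7 -> 3 -> 2 -> 6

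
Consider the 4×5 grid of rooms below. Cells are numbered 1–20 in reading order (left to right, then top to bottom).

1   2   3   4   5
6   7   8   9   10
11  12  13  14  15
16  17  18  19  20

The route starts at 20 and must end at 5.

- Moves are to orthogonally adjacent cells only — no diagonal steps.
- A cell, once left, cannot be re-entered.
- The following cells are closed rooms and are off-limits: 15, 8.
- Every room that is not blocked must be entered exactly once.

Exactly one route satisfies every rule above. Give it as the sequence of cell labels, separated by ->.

Need to visit all 18 open cells exactly once, starting at 20 and ending at 5.
Cell 1 has only two open neighbours (6 and 2), so the path must pass straight through it: one of those is the cell it's entered from and the other is where it exits.
Route from 20: left to 19, up to 14, left to 13, down to 18, 2× left (reaching 16), up to 11, right to 12, up to 7, left to 6, up to 1, 3× right (reaching 4), down to 9, right to 10, up to 5 — 17 moves in all.
Check: all 18 open cells covered.

20 -> 19 -> 14 -> 13 -> 18 -> 17 -> 16 -> 11 -> 12 -> 7 -> 6 -> 1 -> 2 -> 3 -> 4 -> 9 -> 10 -> 5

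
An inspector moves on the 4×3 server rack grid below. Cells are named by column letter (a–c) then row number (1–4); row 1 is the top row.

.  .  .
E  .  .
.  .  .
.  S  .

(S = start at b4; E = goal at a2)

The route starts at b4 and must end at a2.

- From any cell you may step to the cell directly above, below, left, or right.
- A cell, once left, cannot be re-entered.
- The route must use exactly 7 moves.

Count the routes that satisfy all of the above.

Need simple routes of exactly 7 moves from b4 to a2 (Manhattan distance 3, so 2 moves are spent on a detour and 2 undoing it).
Branch systematically from the start, pruning whenever the remaining move budget drops below the Manhattan distance to a2 or differs from it in parity. Grouping the completions by first move — via b3: 4; via a4: 2; via c4: 5 — and summing: 4 + 2 + 5 = 11.
That gives 11 routes.

11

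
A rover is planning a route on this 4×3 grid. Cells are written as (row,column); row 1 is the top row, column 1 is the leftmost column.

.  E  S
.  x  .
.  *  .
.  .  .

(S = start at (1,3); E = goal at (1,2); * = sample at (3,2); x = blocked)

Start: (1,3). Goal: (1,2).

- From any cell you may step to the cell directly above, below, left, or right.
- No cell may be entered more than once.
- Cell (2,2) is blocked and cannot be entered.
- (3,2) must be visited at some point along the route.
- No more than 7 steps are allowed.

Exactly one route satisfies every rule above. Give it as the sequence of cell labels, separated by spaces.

Any route must reach (3,2) and still end at (1,2) within 7 moves, so the order of the required stops is forced.
Route from (1,3): down 2 to (3,3), left 2 to (3,1), up 2 to (1,1), right 1 to (1,2) — 7 moves in all.
Check: all required cells visited; 7 ≤ 7 moves.

(1,3) (2,3) (3,3) (3,2) (3,1) (2,1) (1,1) (1,2)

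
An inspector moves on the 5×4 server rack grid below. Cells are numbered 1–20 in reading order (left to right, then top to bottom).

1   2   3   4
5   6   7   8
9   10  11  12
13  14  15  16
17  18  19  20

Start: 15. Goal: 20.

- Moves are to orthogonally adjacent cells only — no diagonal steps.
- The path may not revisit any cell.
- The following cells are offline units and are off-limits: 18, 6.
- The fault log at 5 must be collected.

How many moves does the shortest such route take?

Any route passes through 5 somewhere between 15 and 20. Summing Manhattan distances along the two legs (15 → 5 → 20) gives a lower bound of 4 + 6 = 10 moves.
The shortest route satisfying every rule uses 12 moves: 15 → 11 → 10 → 9 → 5 → 1 → 2 → 3 → 7 → 8 → 12 → 16 → 20.
The no-revisit rule (legs can't share cells) pushes the minimum above the 10-move bound; an exhaustive check rules out every length from 10 to 11, leaving 12 as the minimum.

12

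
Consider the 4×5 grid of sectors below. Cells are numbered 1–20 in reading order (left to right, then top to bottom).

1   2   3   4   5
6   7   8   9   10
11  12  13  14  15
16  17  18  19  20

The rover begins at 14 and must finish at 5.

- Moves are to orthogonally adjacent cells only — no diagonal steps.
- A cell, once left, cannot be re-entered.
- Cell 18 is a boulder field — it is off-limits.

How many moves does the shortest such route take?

The Manhattan distance from 14 to 5 is |3−1| + |4−5| = 3, so at least 3 moves are needed.
A route of 3 moves achieves this: 14 → 9 → 4 → 5.
Since 3 matches the lower bound, it is optimal.

3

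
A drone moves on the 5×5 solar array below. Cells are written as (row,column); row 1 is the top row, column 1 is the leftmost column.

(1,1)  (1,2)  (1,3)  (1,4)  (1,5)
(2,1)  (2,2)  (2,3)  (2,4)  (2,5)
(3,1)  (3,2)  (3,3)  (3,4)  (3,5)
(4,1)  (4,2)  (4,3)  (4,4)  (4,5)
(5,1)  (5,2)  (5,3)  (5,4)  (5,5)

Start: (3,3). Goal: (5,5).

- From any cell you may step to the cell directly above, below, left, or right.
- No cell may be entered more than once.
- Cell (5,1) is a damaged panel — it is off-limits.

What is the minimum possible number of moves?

4

The Manhattan distance from (3,3) to (5,5) is |3−5| + |3−5| = 4, so at least 4 moves are needed.
A route of 4 moves achieves this: (3,3) → (4,3) → (5,3) → (5,4) → (5,5).
Since 4 matches the lower bound, it is optimal.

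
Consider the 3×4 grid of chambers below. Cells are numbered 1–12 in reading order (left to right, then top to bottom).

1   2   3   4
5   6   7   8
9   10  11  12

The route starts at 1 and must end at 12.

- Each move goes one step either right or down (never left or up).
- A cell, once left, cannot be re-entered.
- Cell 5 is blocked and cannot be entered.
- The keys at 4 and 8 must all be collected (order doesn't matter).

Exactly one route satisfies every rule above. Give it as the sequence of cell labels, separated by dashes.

1 - 2 - 3 - 4 - 8 - 12

Moves only go right or down, so the column and row indices never decrease.
Route from 1: 3× right (reaching 4), 2× down (reaching 12) — 5 moves in all.
Check: all required cells visited.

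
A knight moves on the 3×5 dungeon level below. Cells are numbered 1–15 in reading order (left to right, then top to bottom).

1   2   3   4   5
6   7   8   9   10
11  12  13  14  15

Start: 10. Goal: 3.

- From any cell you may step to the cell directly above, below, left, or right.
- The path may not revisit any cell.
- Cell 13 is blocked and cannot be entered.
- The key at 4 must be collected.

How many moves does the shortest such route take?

3

Any route passes through 4 somewhere between 10 and 3. Summing Manhattan distances along the two legs (10 → 4 → 3) gives a lower bound of 2 + 1 = 3 moves.
A route of 3 moves achieves this: 10 → 5 → 4 → 3.
Since 3 matches the lower bound, it is optimal.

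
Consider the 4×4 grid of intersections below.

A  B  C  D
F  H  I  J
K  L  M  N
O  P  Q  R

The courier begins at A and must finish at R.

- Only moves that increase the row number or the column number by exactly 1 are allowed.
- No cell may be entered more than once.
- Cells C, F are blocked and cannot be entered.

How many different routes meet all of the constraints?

A right/down-only route from A to R makes exactly 3 down-moves and 3 right-moves in some order.
With no other constraints that would be C(6,3) = 20 routes.
Subtract routes through each blocked cell (inclusion–exclusion for overlaps): − through C: 4 − through F: 10 → 6.
That gives 6 routes.

6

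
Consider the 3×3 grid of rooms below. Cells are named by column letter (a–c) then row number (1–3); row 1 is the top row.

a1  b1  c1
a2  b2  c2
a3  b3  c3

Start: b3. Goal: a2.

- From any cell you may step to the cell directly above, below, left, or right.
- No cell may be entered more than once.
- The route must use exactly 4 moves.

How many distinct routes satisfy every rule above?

2

Need simple routes of exactly 4 moves from b3 to a2 (Manhattan distance 2, so 1 moves are spent on a detour and 1 undoing it).
Enumerating: b3 b2 b1 a1 a2 | b3 c3 c2 b2 a2.
That gives 2 routes.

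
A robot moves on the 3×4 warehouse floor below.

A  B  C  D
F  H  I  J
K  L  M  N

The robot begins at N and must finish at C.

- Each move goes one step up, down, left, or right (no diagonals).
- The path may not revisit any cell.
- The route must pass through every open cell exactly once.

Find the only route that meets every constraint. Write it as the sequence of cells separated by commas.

N, M, L, K, F, A, B, H, I, J, D, C

Need to visit all 12 open cells exactly once, starting at N and ending at C.
Cell A has only two open neighbours (F and B), so the path must pass straight through it: one of those is the cell it's entered from and the other is where it exits.
Route from N: left 3 to K, up 2 to A, right 1 to B, down 1 to H, right 2 to J, up 1 to D, left 1 to C — 11 moves in all.
Check: all 12 open cells covered.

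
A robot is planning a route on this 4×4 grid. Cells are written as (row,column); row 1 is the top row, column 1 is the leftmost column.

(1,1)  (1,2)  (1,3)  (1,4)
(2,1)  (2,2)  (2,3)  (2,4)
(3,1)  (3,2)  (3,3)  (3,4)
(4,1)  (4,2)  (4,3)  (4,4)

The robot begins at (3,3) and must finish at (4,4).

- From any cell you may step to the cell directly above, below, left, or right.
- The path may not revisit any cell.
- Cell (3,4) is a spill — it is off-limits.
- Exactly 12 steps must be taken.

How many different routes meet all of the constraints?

8

Need simple routes of exactly 12 moves from (3,3) to (4,4) (Manhattan distance 2, so 5 moves are spent on a detour and 5 undoing it).
Enumerating: (3,3) (2,3) (1,3) (1,2) (1,1) (2,1) (2,2) (3,2) (3,1) (4,1) (4,2) (4,3) (4,4) | (3,3) (2,3) (2,4) (1,4) (1,3) (1,2) (2,2) (3,2) (3,1) (4,1) (4,2) (4,3) (4,4) | (3,3) (2,3) (2,4) (1,4) (1,3) (1,2) (2,2) (2,1) (3,1) (4,1) (4,2) (4,3) (4,4) | (3,3) (2,3) (2,4) (1,4) (1,3) (1,2) (2,2) (2,1) (3,1) (3,2) (4,2) (4,3) (4,4) | (3,3) (2,3) (2,4) (1,4) (1,3) (1,2) (1,1) (2,1) (3,1) (4,1) (4,2) (4,3) (4,4) | (3,3) (2,3) (2,4) (1,4) (1,3) (1,2) (1,1) (2,1) (3,1) (3,2) (4,2) (4,3) (4,4) | (3,3) (2,3) (2,4) (1,4) (1,3) (1,2) (1,1) (2,1) (2,2) (3,2) (4,2) (4,3) (4,4) | (3,3) (3,2) (2,2) (2,3) (1,3) (1,2) (1,1) (2,1) (3,1) (4,1) (4,2) (4,3) (4,4).
That gives 8 routes.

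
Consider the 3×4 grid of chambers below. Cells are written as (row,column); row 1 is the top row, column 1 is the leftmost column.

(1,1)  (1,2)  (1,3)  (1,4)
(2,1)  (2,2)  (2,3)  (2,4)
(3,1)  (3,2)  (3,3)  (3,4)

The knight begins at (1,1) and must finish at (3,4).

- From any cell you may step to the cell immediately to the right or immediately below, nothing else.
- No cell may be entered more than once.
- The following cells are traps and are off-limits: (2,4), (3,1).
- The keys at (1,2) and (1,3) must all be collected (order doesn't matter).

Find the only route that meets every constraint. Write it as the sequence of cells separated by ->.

Moves only go right or down, so the column and row indices never decrease.
Route from (1,1): 2× right (reaching (1,3)), 2× down (reaching (3,3)), right to (3,4) — 5 moves in all.
Check: all required cells visited.

(1,1) -> (1,2) -> (1,3) -> (2,3) -> (3,3) -> (3,4)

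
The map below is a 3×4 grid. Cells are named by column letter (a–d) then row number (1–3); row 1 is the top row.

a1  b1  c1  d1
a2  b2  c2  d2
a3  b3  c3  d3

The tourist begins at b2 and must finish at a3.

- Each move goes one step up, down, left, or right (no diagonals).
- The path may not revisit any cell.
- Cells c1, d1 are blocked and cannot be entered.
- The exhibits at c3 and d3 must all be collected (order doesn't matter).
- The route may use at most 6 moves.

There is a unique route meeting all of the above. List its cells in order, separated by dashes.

The budget equals the shortest possible length, so every move has to be on a shortest route through the required cells.
Route from b2: right 2 to d2, down 1 to d3, left 3 to a3 — 6 moves in all.
Check: all required cells visited; 6 ≤ 6 moves.

b2 - c2 - d2 - d3 - c3 - b3 - a3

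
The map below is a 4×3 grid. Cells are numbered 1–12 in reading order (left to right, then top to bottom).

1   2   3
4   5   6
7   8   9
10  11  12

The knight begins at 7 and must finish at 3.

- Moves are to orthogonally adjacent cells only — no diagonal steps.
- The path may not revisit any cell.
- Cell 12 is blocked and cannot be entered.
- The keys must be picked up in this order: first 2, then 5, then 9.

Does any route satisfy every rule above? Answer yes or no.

yes

One route that works: 7 → 4 → 1 → 2 → 5 → 8 → 9 → 6 → 3.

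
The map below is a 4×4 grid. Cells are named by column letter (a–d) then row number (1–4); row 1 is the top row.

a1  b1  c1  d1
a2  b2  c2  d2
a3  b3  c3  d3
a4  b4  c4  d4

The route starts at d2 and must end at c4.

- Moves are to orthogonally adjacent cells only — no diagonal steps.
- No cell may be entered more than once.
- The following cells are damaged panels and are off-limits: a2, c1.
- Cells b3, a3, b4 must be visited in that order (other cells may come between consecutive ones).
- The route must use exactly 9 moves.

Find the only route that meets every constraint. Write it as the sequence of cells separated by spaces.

d2 d3 c3 c2 b2 b3 a3 a4 b4 c4

The waypoints must appear in the order b3, a3, b4, with no cell reused.
Route from d2: down 1 to d3, left 1 to c3, up 1 to c2, left 1 to b2, down 1 to b3, left 1 to a3, down 1 to a4, right 2 to c4 — 9 moves in all.
Check: order respected (b3 at step 5, a3 at step 6, b4 at step 8); 9 moves as required.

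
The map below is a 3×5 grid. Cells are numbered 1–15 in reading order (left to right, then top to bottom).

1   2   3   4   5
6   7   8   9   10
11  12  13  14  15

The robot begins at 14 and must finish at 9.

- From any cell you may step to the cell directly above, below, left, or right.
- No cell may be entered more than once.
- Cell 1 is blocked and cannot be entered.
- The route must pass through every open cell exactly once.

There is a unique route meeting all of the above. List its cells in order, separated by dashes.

Need to visit all 14 open cells exactly once, starting at 14 and ending at 9.
Cell 15 has only two open neighbours (10 and 14), so the path must pass straight through it: one of those is the cell it's entered from and the other is where it exits.
Route from 14: right to 15, 2× up (reaching 5), 3× left (reaching 2), down to 7, left to 6, down to 11, 2× right (reaching 13), up to 8, right to 9 — 13 moves in all.
Check: all 14 open cells covered.

14 - 15 - 10 - 5 - 4 - 3 - 2 - 7 - 6 - 11 - 12 - 13 - 8 - 9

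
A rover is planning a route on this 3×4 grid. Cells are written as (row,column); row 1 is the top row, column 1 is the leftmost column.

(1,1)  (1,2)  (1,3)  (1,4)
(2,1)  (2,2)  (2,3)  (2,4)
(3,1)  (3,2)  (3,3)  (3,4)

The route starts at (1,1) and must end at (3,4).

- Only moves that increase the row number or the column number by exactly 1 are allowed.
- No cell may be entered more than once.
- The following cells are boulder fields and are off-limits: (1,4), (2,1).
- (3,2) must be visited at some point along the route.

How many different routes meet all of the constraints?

A right/down-only route from (1,1) to (3,4) makes exactly 2 down-moves and 3 right-moves in some order.
With no other constraints that would be C(5,2) = 10 routes.
Split at (3,2) and multiply the segment counts (each segment already excludes blocked cells): (1,1)→(3,2): 1; (3,2)→(3,4): 1; product = 1.
That gives 1 route.

1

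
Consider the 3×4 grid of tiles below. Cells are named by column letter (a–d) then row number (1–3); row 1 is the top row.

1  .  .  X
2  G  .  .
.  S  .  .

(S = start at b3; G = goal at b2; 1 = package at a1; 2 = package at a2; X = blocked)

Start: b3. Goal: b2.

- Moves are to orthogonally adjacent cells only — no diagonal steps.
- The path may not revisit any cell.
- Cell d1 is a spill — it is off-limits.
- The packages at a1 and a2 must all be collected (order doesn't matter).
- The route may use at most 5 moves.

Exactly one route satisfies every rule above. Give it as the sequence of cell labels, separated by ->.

b3 -> a3 -> a2 -> a1 -> b1 -> b2

The budget equals the shortest possible length, so every move has to be on a shortest route through the required cells.
Route from b3: left 1 to a3, up 2 to a1, right 1 to b1, down 1 to b2 — 5 moves in all.
Check: all required cells visited; 5 ≤ 5 moves.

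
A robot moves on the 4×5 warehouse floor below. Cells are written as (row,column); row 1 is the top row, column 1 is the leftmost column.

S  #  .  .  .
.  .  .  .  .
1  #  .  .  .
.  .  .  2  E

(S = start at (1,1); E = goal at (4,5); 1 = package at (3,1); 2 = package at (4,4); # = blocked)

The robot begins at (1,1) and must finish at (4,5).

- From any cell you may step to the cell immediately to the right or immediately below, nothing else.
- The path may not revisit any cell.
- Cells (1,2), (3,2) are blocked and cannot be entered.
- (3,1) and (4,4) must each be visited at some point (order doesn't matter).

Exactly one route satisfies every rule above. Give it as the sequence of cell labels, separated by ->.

Moves only go right or down, so the column and row indices never decrease.
Route from (1,1): 3× down (reaching (4,1)), 4× right (reaching (4,5)) — 7 moves in all.
Check: all required cells visited.

(1,1) -> (2,1) -> (3,1) -> (4,1) -> (4,2) -> (4,3) -> (4,4) -> (4,5)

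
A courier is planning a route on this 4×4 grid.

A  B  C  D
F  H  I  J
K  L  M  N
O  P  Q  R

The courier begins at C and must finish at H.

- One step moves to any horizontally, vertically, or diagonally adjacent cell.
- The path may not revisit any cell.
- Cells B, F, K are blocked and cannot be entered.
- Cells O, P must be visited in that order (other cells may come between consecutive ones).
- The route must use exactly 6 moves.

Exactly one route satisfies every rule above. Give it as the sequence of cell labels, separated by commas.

The waypoints must appear in the order O, P, with no cell reused.
Route from C: down 1 to I, down-left 2 to O, right 1 to P, up-right 1 to M, up-left 1 to H — 6 moves in all.
Check: order respected (O at step 3, P at step 4); 6 moves as required.

C, I, L, O, P, M, H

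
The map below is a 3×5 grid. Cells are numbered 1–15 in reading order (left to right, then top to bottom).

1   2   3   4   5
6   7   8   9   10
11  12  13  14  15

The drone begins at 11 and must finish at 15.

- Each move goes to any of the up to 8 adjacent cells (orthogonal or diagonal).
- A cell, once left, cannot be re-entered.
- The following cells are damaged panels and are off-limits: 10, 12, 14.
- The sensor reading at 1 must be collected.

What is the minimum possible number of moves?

6

Any route passes through 1 somewhere between 11 and 15. Summing Chebyshev distances along the two legs (11 → 1 → 15) gives a lower bound of 2 + 4 = 6 moves.
A route of 6 moves achieves this: 11 → 6 → 1 → 2 → 3 → 9 → 15.
Since 6 matches the lower bound, it is optimal.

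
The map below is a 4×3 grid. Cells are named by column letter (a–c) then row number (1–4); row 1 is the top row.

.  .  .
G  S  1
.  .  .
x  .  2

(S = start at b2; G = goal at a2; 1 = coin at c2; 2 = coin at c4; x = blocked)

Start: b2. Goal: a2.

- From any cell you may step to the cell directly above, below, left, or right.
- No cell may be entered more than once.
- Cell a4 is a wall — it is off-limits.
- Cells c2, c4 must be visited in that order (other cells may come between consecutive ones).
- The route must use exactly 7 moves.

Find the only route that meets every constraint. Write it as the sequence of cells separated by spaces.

The waypoints must appear in the order c2, c4, with no cell reused.
Route from b2: right 1 to c2, down 2 to c4, left 1 to b4, up 1 to b3, left 1 to a3, up 1 to a2 — 7 moves in all.
Check: order respected (1 at step 1, 2 at step 3); 7 moves as required.

b2 c2 c3 c4 b4 b3 a3 a2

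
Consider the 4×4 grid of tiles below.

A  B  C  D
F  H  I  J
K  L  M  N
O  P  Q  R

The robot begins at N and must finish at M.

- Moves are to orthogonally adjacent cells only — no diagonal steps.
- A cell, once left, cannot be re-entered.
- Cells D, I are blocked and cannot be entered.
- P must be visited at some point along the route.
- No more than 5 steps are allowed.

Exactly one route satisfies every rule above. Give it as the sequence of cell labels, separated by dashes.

N - R - Q - P - L - M

The 5-move cap with required stops at P leaves no slack for detours.
Route from N: down 1 to R, left 2 to P, up 1 to L, right 1 to M — 5 moves in all.
Check: all required cells visited; 5 ≤ 5 moves.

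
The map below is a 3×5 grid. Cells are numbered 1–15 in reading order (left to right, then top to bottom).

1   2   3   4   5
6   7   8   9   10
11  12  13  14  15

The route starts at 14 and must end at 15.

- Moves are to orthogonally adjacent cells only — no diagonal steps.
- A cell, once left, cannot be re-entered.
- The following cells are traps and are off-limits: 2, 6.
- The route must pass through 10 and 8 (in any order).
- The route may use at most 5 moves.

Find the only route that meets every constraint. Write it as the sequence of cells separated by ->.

Any route must reach 10 and 8 and still end at 15 within 5 moves, so the order of the required stops is forced.
Route from 14: left to 13, up to 8, 2× right (reaching 10), down to 15 — 5 moves in all.
Check: all required cells visited; 5 ≤ 5 moves.

14 -> 13 -> 8 -> 9 -> 10 -> 15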